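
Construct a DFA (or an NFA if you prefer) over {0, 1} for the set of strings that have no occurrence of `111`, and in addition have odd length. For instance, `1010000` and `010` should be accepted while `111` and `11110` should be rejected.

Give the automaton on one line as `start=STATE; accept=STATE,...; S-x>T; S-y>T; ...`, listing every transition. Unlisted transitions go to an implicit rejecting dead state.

Run two small machines in parallel and take their product. The first has 4 states tracking partial matches of the forbidden pattern `111`; the second has 2 states tracking the input length modulo 2. A product state is a pair (one from each), accepting exactly when both do. Minimizing collapses redundant product states.
A 7-state machine:
       0  1 
>  A   B  C 
 * B   A  D 
 * C   A  E 
   D   B  F 
   E   B  G 
 * F   A  G 
   G   G  G 
(> = start, * = accepting)

start=A; accept=B,C,F; A-0>B; A-1>C; B-0>A; B-1>D; C-0>A; C-1>E; D-0>B; D-1>F; E-0>B; E-1>G; F-0>A; F-1>G; G-0>G; G-1>G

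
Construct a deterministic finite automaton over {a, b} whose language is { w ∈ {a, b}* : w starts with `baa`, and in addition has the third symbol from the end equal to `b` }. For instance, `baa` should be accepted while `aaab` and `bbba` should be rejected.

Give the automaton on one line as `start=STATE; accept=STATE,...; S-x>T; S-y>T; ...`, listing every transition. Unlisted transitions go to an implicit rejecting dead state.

start=q0; accept=q4,q9,q10,q11; q0-a>q1; q0-b>q2; q1-a>q1; q1-b>q1; q2-a>q3; q2-b>q1; q3-a>q4; q3-b>q1; q4-a>q5; q4-b>q6; q5-a>q5; q5-b>q6; q6-a>q7; q6-b>q8; q7-a>q4; q7-b>q9; q8-a>q10; q8-b>q11; q9-a>q7; q9-b>q8; q10-a>q4; q10-b>q9; q11-a>q10; q11-b>q11

Run two small machines in parallel and take their product. One (5 states) tracks whether the input so far still matches the prefix `baa`; the other (15 states) tracks the last 3 symbols read. Each combined state is a pair, one component from each; accept when both components accept. Equivalent product states are then merged.
          a    b  
>  q0     q1   q2 
   q1     q1   q1 
   q2     q3   q1 
   q3     q4   q1 
 * q4     q5   q6 
   q5     q5   q6 
   q6     q7   q8 
   q7     q4   q9 
   q8    q10  q11 
 * q9     q7   q8 
 * q10    q4   q9 
 * q11   q10  q11 
(> = start, * = accepting)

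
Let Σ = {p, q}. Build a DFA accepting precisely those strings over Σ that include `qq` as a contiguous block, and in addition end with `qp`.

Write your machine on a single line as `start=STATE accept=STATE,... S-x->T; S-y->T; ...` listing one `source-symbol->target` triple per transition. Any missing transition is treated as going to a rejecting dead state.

start=s0; accept=s4; s0-p->s0; s0-q->s1; s1-p->s2; s1-q->s3; s2-p->s0; s2-q->s1; s3-p->s4; s3-q->s3; s4-p->s5; s4-q->s3; s5-p->s5; s5-q->s3

Build one automaton per condition and run them in lockstep. The first has 3 states tracking whether and how much of `qq` has been seen; the second has 3 states tracking how much of the suffix `qp` has currently been matched. A product state is a pair (one from each), accepting exactly when both do.
        p   q  
>  s0   s0  s1 
   s1   s2  s3 
   s2   s0  s1 
   s3   s4  s3 
 * s4   s5  s3 
   s5   s5  s3 
(> = start, * = accepting)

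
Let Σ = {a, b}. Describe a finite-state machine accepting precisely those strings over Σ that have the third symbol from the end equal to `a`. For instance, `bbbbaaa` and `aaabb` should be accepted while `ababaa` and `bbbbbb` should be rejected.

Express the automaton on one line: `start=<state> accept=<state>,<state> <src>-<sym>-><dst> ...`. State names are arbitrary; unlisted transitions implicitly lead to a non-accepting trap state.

start=q0 accept=q7,q8,q9,q10 q0-a->q1 q0-b->q2 q1-a->q3 q1-b->q4 q2-a->q5 q2-b->q6 q3-a->q7 q3-b->q8 q4-a->q9 q4-b->q10 q5-a->q11 q5-b->q12 q6-a->q13 q6-b->q14 q7-a->q7 q7-b->q8 q8-a->q9 q8-b->q10 q9-a->q11 q9-b->q12 q10-a->q13 q10-b->q14 q11-a->q7 q11-b->q8 q12-a->q9 q12-b->q10 q13-a->q11 q13-b->q12 q14-a->q13 q14-b->q14

A DFA must remember the last 3 symbols (since which symbol is third-to-last isn't known until the input ends). Use one state per possible window of the last ≤3 symbols; accept from those whose window starts with `a`.
15 states suffice.
          a    b  
>  q0     q1   q2 
   q1     q3   q4 
   q2     q5   q6 
   q3     q7   q8 
   q4     q9  q10 
   q5    q11  q12 
   q6    q13  q14 
 * q7     q7   q8 
 * q8     q9  q10 
 * q9    q11  q12 
 * q10   q13  q14 
   q11    q7   q8 
   q12    q9  q10 
   q13   q11  q12 
   q14   q13  q14 
(> = start, * = accepting)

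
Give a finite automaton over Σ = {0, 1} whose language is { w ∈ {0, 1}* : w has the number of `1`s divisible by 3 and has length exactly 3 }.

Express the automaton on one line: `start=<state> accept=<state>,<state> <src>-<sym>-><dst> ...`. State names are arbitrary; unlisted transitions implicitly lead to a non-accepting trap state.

start=q0 accept=q6 q0-0->q1 q0-1->q2 q1-0->q3 q1-1->q4 q2-0->q4 q2-1->q5 q3-0->q6 q3-1->q7 q4-0->q7 q4-1->q8 q5-0->q8 q5-1->q6 q6-0->q9 q6-1->q10 q7-0->q10 q7-1->q11 q8-0->q11 q8-1->q9 q9-0->q9 q9-1->q10 q10-0->q10 q10-1->q11 q11-0->q11 q11-1->q9

Run two small machines in parallel and take their product. One (3 states) tracks the count of `1`s modulo 3; the other (5 states) tracks the input length, saturating at 4. Each combined state is a pair, one component from each; accept when both components accept.
          0    1  
>  q0     q1   q2 
   q1     q3   q4 
   q2     q4   q5 
   q3     q6   q7 
   q4     q7   q8 
   q5     q8   q6 
 * q6     q9  q10 
   q7    q10  q11 
   q8    q11   q9 
   q9     q9  q10 
   q10   q10  q11 
   q11   q11   q9 
(> = start, * = accepting)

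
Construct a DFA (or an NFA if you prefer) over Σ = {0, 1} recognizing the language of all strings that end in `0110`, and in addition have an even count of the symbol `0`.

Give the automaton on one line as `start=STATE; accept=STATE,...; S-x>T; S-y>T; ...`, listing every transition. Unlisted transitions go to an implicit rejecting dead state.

start=A; accept=H; A-0>B; A-1>A; B-0>C; B-1>D; C-0>B; C-1>E; D-0>C; D-1>F; E-0>B; E-1>G; F-0>H; F-1>I; G-0>J; G-1>A; H-0>B; H-1>E; I-0>C; I-1>I; J-0>C; J-1>D

Handle the two conditions separately and then intersect. One (5 states) tracks how much of the suffix `0110` has currently been matched; the other (2 states) tracks the count of `0`s modulo 2. Each combined state is a pair, one component from each; accept when both components accept.
With 10 states:
       0  1 
>  A   B  A 
   B   C  D 
   C   B  E 
   D   C  F 
   E   B  G 
   F   H  I 
   G   J  A 
 * H   B  E 
   I   C  I 
   J   C  D 
(> = start, * = accepting)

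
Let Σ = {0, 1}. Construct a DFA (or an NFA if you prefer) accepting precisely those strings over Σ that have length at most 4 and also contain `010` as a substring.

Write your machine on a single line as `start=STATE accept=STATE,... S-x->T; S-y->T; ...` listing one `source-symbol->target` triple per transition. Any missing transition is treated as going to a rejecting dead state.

Build one automaton per condition and run them in lockstep. One (6 states) tracks the input length, saturating at 5; the other (4 states) tracks whether and how much of `010` has been seen. Each combined state is a pair, one component from each; accept when both components accept.
With 18 states:
          0    1  
>  q0     q1   q2 
   q1     q3   q4 
   q2     q3   q5 
   q3     q6   q7 
   q4     q8   q9 
   q5     q6   q9 
   q6    q10  q11 
   q7    q12  q13 
 * q8    q12  q12 
   q9    q10  q13 
   q10   q14  q15 
   q11   q16  q17 
 * q12   q16  q16 
   q13   q14  q17 
   q14   q14  q15 
   q15   q16  q17 
   q16   q16  q16 
   q17   q14  q17 
(> = start, * = accepting)

start=q0; accept=q8,q12; q0-0->q1; q0-1->q2; q1-0->q3; q1-1->q4; q2-0->q3; q2-1->q5; q3-0->q6; q3-1->q7; q4-0->q8; q4-1->q9; q5-0->q6; q5-1->q9; q6-0->q10; q6-1->q11; q7-0->q12; q7-1->q13; q8-0->q12; q8-1->q12; q9-0->q10; q9-1->q13; q10-0->q14; q10-1->q15; q11-0->q16; q11-1->q17; q12-0->q16; q12-1->q16; q13-0->q14; q13-1->q17; q14-0->q14; q14-1->q15; q15-0->q16; q15-1->q17; q16-0->q16; q16-1->q16; q17-0->q14; q17-1->q17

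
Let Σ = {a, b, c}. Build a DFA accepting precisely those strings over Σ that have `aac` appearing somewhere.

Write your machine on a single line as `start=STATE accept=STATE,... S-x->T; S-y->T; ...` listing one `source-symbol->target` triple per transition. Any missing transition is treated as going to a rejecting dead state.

start=q0; accept=q3; q0-a->q1; q0-b->q0; q0-c->q0; q1-a->q2; q1-b->q0; q1-c->q0; q2-a->q2; q2-b->q0; q2-c->q3; q3-a->q3; q3-b->q3; q3-c->q3

Track how much of `aac` has been matched so far: state q0 is no progress, q3 is the absorbing accept state reached once `aac` has occurred. Intermediate states record partial matches; on a mismatch, fall back to the longest reusable overlap.
        a   b   c  
>  q0   q1  q0  q0 
   q1   q2  q0  q0 
   q2   q2  q0  q3 
 * q3   q3  q3  q3 
(> = start, * = accepting)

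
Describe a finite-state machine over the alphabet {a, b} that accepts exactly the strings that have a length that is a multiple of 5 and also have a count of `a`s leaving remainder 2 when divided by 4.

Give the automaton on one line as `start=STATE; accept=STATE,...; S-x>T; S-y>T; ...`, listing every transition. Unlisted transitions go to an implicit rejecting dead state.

Build one automaton per condition and run them in lockstep. One (5 states) tracks the input length modulo 5; the other (4 states) tracks the count of `a`s modulo 4. Each combined state is a pair, one component from each; accept when both components accept.
20 states suffice.
          a    b  
>  s0     s1   s2 
   s1     s3   s4 
   s2     s4   s5 
   s3     s6   s7 
   s4     s7   s8 
   s5     s8   s9 
   s6    s10  s11 
   s7    s11  s12 
   s8    s12  s13 
   s9    s13  s10 
   s10   s14   s0 
   s11    s0  s15 
   s12   s15  s16 
   s13   s16  s14 
   s14   s17   s1 
   s15    s2  s18 
 * s16   s18  s17 
   s17   s19   s3 
   s18    s5  s19 
   s19    s9   s6 
(> = start, * = accepting)

start=s0; accept=s16; s0-a>s1; s0-b>s2; s1-a>s3; s1-b>s4; s2-a>s4; s2-b>s5; s3-a>s6; s3-b>s7; s4-a>s7; s4-b>s8; s5-a>s8; s5-b>s9; s6-a>s10; s6-b>s11; s7-a>s11; s7-b>s12; s8-a>s12; s8-b>s13; s9-a>s13; s9-b>s10; s10-a>s14; s10-b>s0; s11-a>s0; s11-b>s15; s12-a>s15; s12-b>s16; s13-a>s16; s13-b>s14; s14-a>s17; s14-b>s1; s15-a>s2; s15-b>s18; s16-a>s18; s16-b>s17; s17-a>s19; s17-b>s3; s18-a>s5; s18-b>s19; s19-a>s9; s19-b>s6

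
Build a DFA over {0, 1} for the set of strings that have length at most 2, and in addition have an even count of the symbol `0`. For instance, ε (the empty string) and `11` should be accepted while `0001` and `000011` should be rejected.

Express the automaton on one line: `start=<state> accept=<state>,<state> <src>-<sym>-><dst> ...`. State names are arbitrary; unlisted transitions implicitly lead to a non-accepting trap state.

start=S0 accept=S0,S2,S3 S0-0->S1 S0-1->S2 S1-0->S3 S1-1->S4 S2-0->S4 S2-1->S3 S3-0->S4 S3-1->S4 S4-0->S4 S4-1->S4

Build one automaton per condition and run them in lockstep. The first has 4 states tracking the input length, saturating at 3; the second has 2 states tracking the count of `0`s modulo 2. A product state is a pair (one from each), accepting exactly when both do. After merging equivalent states the machine shrinks.
        0   1  
>* S0   S1  S2 
   S1   S3  S4 
 * S2   S4  S3 
 * S3   S4  S4 
   S4   S4  S4 
(> = start, * = accepting)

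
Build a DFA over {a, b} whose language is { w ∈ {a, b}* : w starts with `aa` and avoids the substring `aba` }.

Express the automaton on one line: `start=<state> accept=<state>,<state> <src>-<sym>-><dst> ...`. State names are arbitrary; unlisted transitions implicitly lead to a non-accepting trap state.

Build one automaton per condition and run them in lockstep. The first has 4 states tracking whether the input so far still matches the prefix `aa`; the second has 4 states tracking partial matches of the forbidden pattern `aba`. A product state is a pair (one from each), accepting exactly when both do. Minimizing collapses redundant product states.
        a   b  
>  q0   q1  q2 
   q1   q3  q2 
   q2   q2  q2 
 * q3   q3  q4 
 * q4   q2  q5 
 * q5   q3  q5 
(> = start, * = accepting)

start=q0 accept=q3,q4,q5 q0-a->q1 q0-b->q2 q1-a->q3 q1-b->q2 q2-a->q2 q2-b->q2 q3-a->q3 q3-b->q4 q4-a->q2 q4-b->q5 q5-a->q3 q5-b->q5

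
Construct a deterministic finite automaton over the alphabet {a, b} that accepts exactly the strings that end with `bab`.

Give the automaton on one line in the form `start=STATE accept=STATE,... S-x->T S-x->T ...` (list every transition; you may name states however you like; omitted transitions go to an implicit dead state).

start=q0 accept=q3 q0-a->q0 q0-b->q1 q1-a->q2 q1-b->q1 q2-a->q0 q2-b->q3 q3-a->q2 q3-b->q1

Remember how much of `bab` the current input suffix matches. State q0 means no match yet; q1 means the last symbol is `b`; q2 means the last 2 symbols are `ba`; q3 means the last 3 symbols are `bab`. Only q3 accepts. On a mismatch, fall back to the longest proper suffix that is still a prefix of `bab`.
With 4 states:
        a   b  
>  q0   q0  q1 
   q1   q2  q1 
   q2   q0  q3 
 * q3   q2  q1 
(> = start, * = accepting)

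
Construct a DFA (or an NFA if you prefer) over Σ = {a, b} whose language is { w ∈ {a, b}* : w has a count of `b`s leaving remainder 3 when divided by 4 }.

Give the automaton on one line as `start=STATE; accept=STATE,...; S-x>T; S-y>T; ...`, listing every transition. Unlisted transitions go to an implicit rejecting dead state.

Keep the running count of `b`s modulo 4: each `b` advances along the cycle S0 → S1 → S2 → S3 → S0 while other symbols loop. Accept at S3.
4 states suffice.
        a   b  
>  S0   S0  S1 
   S1   S1  S2 
   S2   S2  S3 
 * S3   S3  S0 
(> = start, * = accepting)

start=S0; accept=S3; S0-a>S0; S0-b>S1; S1-a>S1; S1-b>S2; S2-a>S2; S2-b>S3; S3-a>S3; S3-b>S0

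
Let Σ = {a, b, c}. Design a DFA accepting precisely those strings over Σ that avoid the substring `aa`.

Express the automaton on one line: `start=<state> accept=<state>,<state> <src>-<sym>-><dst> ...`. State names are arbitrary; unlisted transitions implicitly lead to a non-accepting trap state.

start=S0 accept=S0,S1 S0-a->S1 S0-b->S0 S0-c->S0 S1-a->S2 S1-b->S0 S1-c->S0 S2-a->S2 S2-b->S2 S2-c->S2

Track partial matches of the forbidden pattern `aa`. State S2 is a dead state reached once `aa` has occurred; every other state accepts. S0 means no part of `aa` is currently matched.
A 3-state machine:
        a   b   c  
>* S0   S1  S0  S0 
 * S1   S2  S0  S0 
   S2   S2  S2  S2 
(> = start, * = accepting)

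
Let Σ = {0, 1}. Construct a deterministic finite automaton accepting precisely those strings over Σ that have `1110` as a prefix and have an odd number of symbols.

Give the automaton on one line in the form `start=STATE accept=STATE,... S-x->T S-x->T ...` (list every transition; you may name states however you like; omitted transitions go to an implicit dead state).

Run two small machines in parallel and take their product. The first has 6 states tracking whether the input so far still matches the prefix `1110`; the second has 2 states tracking the input length modulo 2. A product state is a pair (one from each), accepting exactly when both do. Minimizing collapses redundant product states.
7 states suffice.
        0   1  
>  q0   q1  q2 
   q1   q1  q1 
   q2   q1  q3 
   q3   q1  q4 
   q4   q5  q1 
   q5   q6  q6 
 * q6   q5  q5 
(> = start, * = accepting)

start=q0 accept=q6 q0-0->q1 q0-1->q2 q1-0->q1 q1-1->q1 q2-0->q1 q2-1->q3 q3-0->q1 q3-1->q4 q4-0->q5 q4-1->q1 q5-0->q6 q5-1->q6 q6-0->q5 q6-1->q5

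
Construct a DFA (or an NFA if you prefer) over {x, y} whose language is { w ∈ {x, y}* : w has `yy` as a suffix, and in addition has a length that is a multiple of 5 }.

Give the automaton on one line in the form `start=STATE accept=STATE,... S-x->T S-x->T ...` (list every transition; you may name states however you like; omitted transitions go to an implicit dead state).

start=S0 accept=S13 S0-x->S1 S0-y->S2 S1-x->S3 S1-y->S4 S2-x->S3 S2-y->S5 S3-x->S6 S3-y->S7 S4-x->S6 S4-y->S8 S5-x->S6 S5-y->S8 S6-x->S9 S6-y->S10 S7-x->S9 S7-y->S11 S8-x->S9 S8-y->S11 S9-x->S0 S9-y->S12 S10-x->S0 S10-y->S13 S11-x->S0 S11-y->S13 S12-x->S1 S12-y->S14 S13-x->S1 S13-y->S14 S14-x->S3 S14-y->S5

Handle the two conditions separately and then intersect. The first has 3 states tracking how much of the suffix `yy` has currently been matched; the second has 5 states tracking the input length modulo 5. A product state is a pair (one from each), accepting exactly when both do.
A 15-state machine:
          x    y  
>  S0     S1   S2 
   S1     S3   S4 
   S2     S3   S5 
   S3     S6   S7 
   S4     S6   S8 
   S5     S6   S8 
   S6     S9  S10 
   S7     S9  S11 
   S8     S9  S11 
   S9     S0  S12 
   S10    S0  S13 
   S11    S0  S13 
   S12    S1  S14 
 * S13    S1  S14 
   S14    S3   S5 
(> = start, * = accepting)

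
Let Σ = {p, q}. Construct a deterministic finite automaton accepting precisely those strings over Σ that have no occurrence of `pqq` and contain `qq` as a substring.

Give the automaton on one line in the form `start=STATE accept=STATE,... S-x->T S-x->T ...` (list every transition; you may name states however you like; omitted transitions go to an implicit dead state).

start=A accept=D,E,F A-p->B A-q->C B-p->B B-q->B C-p->B C-q->D D-p->E D-q->D E-p->E E-q->F F-p->E F-q->B

Build one automaton per condition and run them in lockstep. The first has 4 states tracking partial matches of the forbidden pattern `pqq`; the second has 3 states tracking whether and how much of `qq` has been seen. A product state is a pair (one from each), accepting exactly when both do. After merging equivalent states the machine shrinks.
       p  q 
>  A   B  C 
   B   B  B 
   C   B  D 
 * D   E  D 
 * E   E  F 
 * F   E  B 
(> = start, * = accepting)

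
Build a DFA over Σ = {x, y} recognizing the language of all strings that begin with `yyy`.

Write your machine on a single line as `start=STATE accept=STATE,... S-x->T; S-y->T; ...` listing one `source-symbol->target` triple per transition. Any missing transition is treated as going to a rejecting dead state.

Walk along `yyy` while the input agrees: from A take `y` to B, and so on. Any deviation drops to the rejecting sink E. Once D is reached the prefix is confirmed and every continuation is accepted.
With 5 states:
       x  y 
>  A   E  B 
   B   E  C 
   C   E  D 
 * D   D  D 
   E   E  E 
(> = start, * = accepting)

start=A; accept=D; A-x->E; A-y->B; B-x->E; B-y->C; C-x->E; C-y->D; D-x->D; D-y->D; E-x->E; E-y->E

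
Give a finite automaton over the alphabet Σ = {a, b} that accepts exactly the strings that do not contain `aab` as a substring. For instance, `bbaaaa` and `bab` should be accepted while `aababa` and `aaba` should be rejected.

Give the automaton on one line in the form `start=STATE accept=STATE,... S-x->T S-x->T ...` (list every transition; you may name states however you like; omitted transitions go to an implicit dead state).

This is the complement of 'contains `aab`'. Use the same substring-matching states — s0 through s3 holding how much of `aab` has just been matched — but flip the accepting set: everything except the trap s3 accepts.
        a   b  
>* s0   s1  s0 
 * s1   s2  s0 
 * s2   s2  s3 
   s3   s3  s3 
(> = start, * = accepting)

start=s0 accept=s0,s1,s2 s0-a->s1 s0-b->s0 s1-a->s2 s1-b->s0 s2-a->s2 s2-b->s3 s3-a->s3 s3-b->s3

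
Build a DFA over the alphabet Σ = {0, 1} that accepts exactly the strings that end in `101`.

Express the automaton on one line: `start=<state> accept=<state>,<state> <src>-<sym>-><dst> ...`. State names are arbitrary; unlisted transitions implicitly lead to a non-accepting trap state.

Let each state record the length of the longest suffix of the input read so far that is also a prefix of `101`. q1 means the last symbol is `1`; q2 means the last 2 symbols are `10`; q3 means the last 3 symbols are `101`. Accept only at q3, where the string currently ends in `101`.
4 states suffice.
        0   1  
>  q0   q0  q1 
   q1   q2  q1 
   q2   q0  q3 
 * q3   q2  q1 
(> = start, * = accepting)

start=q0 accept=q3 q0-0->q0 q0-1->q1 q1-0->q2 q1-1->q1 q2-0->q0 q2-1->q3 q3-0->q2 q3-1->q1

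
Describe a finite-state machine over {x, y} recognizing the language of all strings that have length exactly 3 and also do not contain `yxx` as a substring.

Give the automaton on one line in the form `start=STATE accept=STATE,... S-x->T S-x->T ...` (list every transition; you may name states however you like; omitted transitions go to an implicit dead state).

start=S0 accept=S6,S7,S8 S0-x->S1 S0-y->S2 S1-x->S3 S1-y->S4 S2-x->S5 S2-y->S4 S3-x->S6 S3-y->S7 S4-x->S8 S4-y->S7 S5-x->S9 S5-y->S7 S6-x->S10 S6-y->S11 S7-x->S12 S7-y->S11 S8-x->S13 S8-y->S11 S9-x->S13 S9-y->S13 S10-x->S10 S10-y->S11 S11-x->S12 S11-y->S11 S12-x->S13 S12-y->S11 S13-x->S13 S13-y->S13

Build one automaton per condition and run them in lockstep. The first has 5 states tracking the input length, saturating at 4; the second has 4 states tracking partial matches of the forbidden pattern `yxx`. A product state is a pair (one from each), accepting exactly when both do.
          x    y  
>  S0     S1   S2 
   S1     S3   S4 
   S2     S5   S4 
   S3     S6   S7 
   S4     S8   S7 
   S5     S9   S7 
 * S6    S10  S11 
 * S7    S12  S11 
 * S8    S13  S11 
   S9    S13  S13 
   S10   S10  S11 
   S11   S12  S11 
   S12   S13  S11 
   S13   S13  S13 
(> = start, * = accepting)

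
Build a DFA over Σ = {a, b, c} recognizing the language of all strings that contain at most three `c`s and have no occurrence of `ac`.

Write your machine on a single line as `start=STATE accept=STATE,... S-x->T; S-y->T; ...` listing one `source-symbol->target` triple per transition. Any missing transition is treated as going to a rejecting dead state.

start=q0; accept=q0,q1,q2,q4,q5,q7,q8,q10; q0-a->q1; q0-b->q0; q0-c->q2; q1-a->q1; q1-b->q0; q1-c->q3; q2-a->q4; q2-b->q2; q2-c->q5; q3-a->q3; q3-b->q3; q3-c->q6; q4-a->q4; q4-b->q2; q4-c->q6; q5-a->q7; q5-b->q5; q5-c->q8; q6-a->q6; q6-b->q6; q6-c->q9; q7-a->q7; q7-b->q5; q7-c->q9; q8-a->q10; q8-b->q8; q8-c->q11; q9-a->q9; q9-b->q9; q9-c->q12; q10-a->q10; q10-b->q8; q10-c->q12; q11-a->q13; q11-b->q11; q11-c->q11; q12-a->q12; q12-b->q12; q12-c->q12; q13-a->q13; q13-b->q11; q13-c->q12

Run two small machines in parallel and take their product. The first has 5 states tracking the count of `c`s, saturating at 4; the second has 3 states tracking partial matches of the forbidden pattern `ac`. A product state is a pair (one from each), accepting exactly when both do.
          a    b    c  
>* q0     q1   q0   q2 
 * q1     q1   q0   q3 
 * q2     q4   q2   q5 
   q3     q3   q3   q6 
 * q4     q4   q2   q6 
 * q5     q7   q5   q8 
   q6     q6   q6   q9 
 * q7     q7   q5   q9 
 * q8    q10   q8  q11 
   q9     q9   q9  q12 
 * q10   q10   q8  q12 
   q11   q13  q11  q11 
   q12   q12  q12  q12 
   q13   q13  q11  q12 
(> = start, * = accepting)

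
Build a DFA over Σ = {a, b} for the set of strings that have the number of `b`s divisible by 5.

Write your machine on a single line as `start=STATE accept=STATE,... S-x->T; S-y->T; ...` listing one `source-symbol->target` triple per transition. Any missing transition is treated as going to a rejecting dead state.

Keep the running count of `b`s modulo 5: each `b` advances along the cycle S0 → S1 → S2 → S3 → S4 → S0 while other symbols loop. Accept at S0.
        a   b  
>* S0   S0  S1 
   S1   S1  S2 
   S2   S2  S3 
   S3   S3  S4 
   S4   S4  S0 
(> = start, * = accepting)

start=S0; accept=S0; S0-a->S0; S0-b->S1; S1-a->S1; S1-b->S2; S2-a->S2; S2-b->S3; S3-a->S3; S3-b->S4; S4-a->S4; S4-b->S0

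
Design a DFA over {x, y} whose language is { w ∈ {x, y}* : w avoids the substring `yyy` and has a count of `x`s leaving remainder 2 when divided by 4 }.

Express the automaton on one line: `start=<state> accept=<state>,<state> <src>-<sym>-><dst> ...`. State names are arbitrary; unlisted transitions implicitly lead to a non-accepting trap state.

Run two small machines in parallel and take their product. One (4 states) tracks partial matches of the forbidden pattern `yyy`; the other (4 states) tracks the count of `x`s modulo 4. Each combined state is a pair, one component from each; accept when both components accept.
With 16 states:
          x    y  
>  q0     q1   q2 
   q1     q3   q4 
   q2     q1   q5 
 * q3     q6   q7 
   q4     q3   q8 
   q5     q1   q9 
   q6     q0  q10 
 * q7     q6  q11 
   q8     q3  q12 
   q9    q12   q9 
   q10    q0  q13 
 * q11    q6  q14 
   q12   q14  q12 
   q13    q0  q15 
   q14   q15  q14 
   q15    q9  q15 
(> = start, * = accepting)

start=q0 accept=q3,q7,q11 q0-x->q1 q0-y->q2 q1-x->q3 q1-y->q4 q2-x->q1 q2-y->q5 q3-x->q6 q3-y->q7 q4-x->q3 q4-y->q8 q5-x->q1 q5-y->q9 q6-x->q0 q6-y->q10 q7-x->q6 q7-y->q11 q8-x->q3 q8-y->q12 q9-x->q12 q9-y->q9 q10-x->q0 q10-y->q13 q11-x->q6 q11-y->q14 q12-x->q14 q12-y->q12 q13-x->q0 q13-y->q15 q14-x->q15 q14-y->q14 q15-x->q9 q15-y->q15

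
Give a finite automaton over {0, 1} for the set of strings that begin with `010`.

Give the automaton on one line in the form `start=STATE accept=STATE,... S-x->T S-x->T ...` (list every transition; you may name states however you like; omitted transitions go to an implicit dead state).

start=A accept=D A-0->B A-1->E B-0->E B-1->C C-0->D C-1->E D-0->D D-1->D E-0->E E-1->E

Check the first 3 symbols one by one: A through C record how many have matched `010` so far; any wrong symbol goes to the dead state E. After all 3 match we enter the accepting sink D.
With 5 states:
       0  1 
>  A   B  E 
   B   E  C 
   C   D  E 
 * D   D  D 
   E   E  E 
(> = start, * = accepting)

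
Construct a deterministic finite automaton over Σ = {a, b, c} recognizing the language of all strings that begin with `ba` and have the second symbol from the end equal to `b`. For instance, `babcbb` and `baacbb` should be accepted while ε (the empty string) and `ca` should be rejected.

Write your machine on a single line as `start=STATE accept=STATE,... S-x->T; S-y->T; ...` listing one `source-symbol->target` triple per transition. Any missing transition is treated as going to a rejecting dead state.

start=S0; accept=S7,S17,S18; S0-a->S1; S0-b->S2; S0-c->S3; S1-a->S4; S1-b->S5; S1-c->S6; S2-a->S7; S2-b->S8; S2-c->S9; S3-a->S10; S3-b->S11; S3-c->S12; S4-a->S4; S4-b->S5; S4-c->S6; S5-a->S13; S5-b->S8; S5-c->S9; S6-a->S10; S6-b->S11; S6-c->S12; S7-a->S14; S7-b->S15; S7-c->S16; S8-a->S13; S8-b->S8; S8-c->S9; S9-a->S10; S9-b->S11; S9-c->S12; S10-a->S4; S10-b->S5; S10-c->S6; S11-a->S13; S11-b->S8; S11-c->S9; S12-a->S10; S12-b->S11; S12-c->S12; S13-a->S4; S13-b->S5; S13-c->S6; S14-a->S14; S14-b->S15; S14-c->S16; S15-a->S7; S15-b->S17; S15-c->S18; S16-a->S19; S16-b->S20; S16-c->S21; S17-a->S7; S17-b->S17; S17-c->S18; S18-a->S19; S18-b->S20; S18-c->S21; S19-a->S14; S19-b->S15; S19-c->S16; S20-a->S7; S20-b->S17; S20-c->S18; S21-a->S19; S21-b->S20; S21-c->S21

Handle the two conditions separately and then intersect. The first has 4 states tracking whether the input so far still matches the prefix `ba`; the second has 13 states tracking the last 2 symbols read. A product state is a pair (one from each), accepting exactly when both do.
22 states suffice.
          a    b    c  
>  S0     S1   S2   S3 
   S1     S4   S5   S6 
   S2     S7   S8   S9 
   S3    S10  S11  S12 
   S4     S4   S5   S6 
   S5    S13   S8   S9 
   S6    S10  S11  S12 
 * S7    S14  S15  S16 
   S8    S13   S8   S9 
   S9    S10  S11  S12 
   S10    S4   S5   S6 
   S11   S13   S8   S9 
   S12   S10  S11  S12 
   S13    S4   S5   S6 
   S14   S14  S15  S16 
   S15    S7  S17  S18 
   S16   S19  S20  S21 
 * S17    S7  S17  S18 
 * S18   S19  S20  S21 
   S19   S14  S15  S16 
   S20    S7  S17  S18 
   S21   S19  S20  S21 
(> = start, * = accepting)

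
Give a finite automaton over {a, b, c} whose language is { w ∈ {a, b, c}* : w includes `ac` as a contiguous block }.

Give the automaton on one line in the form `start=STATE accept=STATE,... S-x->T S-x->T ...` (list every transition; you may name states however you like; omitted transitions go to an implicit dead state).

Track how much of `ac` has been matched so far: state q0 is no progress, q2 is the absorbing accept state reached once `ac` has occurred. Intermediate states record partial matches; on a mismatch, fall back to the longest reusable overlap.
        a   b   c  
>  q0   q1  q0  q0 
   q1   q1  q0  q2 
 * q2   q2  q2  q2 
(> = start, * = accepting)

start=q0 accept=q2 q0-a->q1 q0-b->q0 q0-c->q0 q1-a->q1 q1-b->q0 q1-c->q2 q2-a->q2 q2-b->q2 q2-c->q2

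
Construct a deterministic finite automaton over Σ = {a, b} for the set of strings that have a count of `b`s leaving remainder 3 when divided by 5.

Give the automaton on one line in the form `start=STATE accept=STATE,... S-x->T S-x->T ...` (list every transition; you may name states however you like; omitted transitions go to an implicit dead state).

start=s0 accept=s3 s0-a->s0 s0-b->s1 s1-a->s1 s1-b->s2 s2-a->s2 s2-b->s3 s3-a->s3 s3-b->s4 s4-a->s4 s4-b->s0

Keep the running count of `b`s modulo 5: each `b` advances along the cycle s0 → s1 → s2 → s3 → s4 → s0 while other symbols loop. Accept at s3.
        a   b  
>  s0   s0  s1 
   s1   s1  s2 
   s2   s2  s3 
 * s3   s3  s4 
   s4   s4  s0 
(> = start, * = accepting)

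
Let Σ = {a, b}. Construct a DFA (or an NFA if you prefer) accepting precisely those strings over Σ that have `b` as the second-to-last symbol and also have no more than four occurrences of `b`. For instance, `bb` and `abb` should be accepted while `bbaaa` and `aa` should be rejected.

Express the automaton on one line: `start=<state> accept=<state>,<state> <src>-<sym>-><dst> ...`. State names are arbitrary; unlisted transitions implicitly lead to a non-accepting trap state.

Handle the two conditions separately and then intersect. The first has 7 states tracking the last 2 symbols read; the second has 6 states tracking the count of `b`s, saturating at 5. A product state is a pair (one from each), accepting exactly when both do. Minimizing collapses redundant product states.
With 16 states:
          a    b  
>  S0     S0   S1 
   S1     S2   S3 
 * S2     S4   S5 
 * S3     S6   S7 
   S4     S4   S5 
   S5     S6   S7 
 * S6     S8   S9 
 * S7    S10  S11 
   S8     S8   S9 
   S9    S10  S11 
 * S10   S12  S13 
 * S11   S14  S15 
   S12   S12  S13 
   S13   S14  S15 
 * S14   S15  S15 
   S15   S15  S15 
(> = start, * = accepting)

start=S0 accept=S2,S3,S6,S7,S10,S11,S14 S0-a->S0 S0-b->S1 S1-a->S2 S1-b->S3 S2-a->S4 S2-b->S5 S3-a->S6 S3-b->S7 S4-a->S4 S4-b->S5 S5-a->S6 S5-b->S7 S6-a->S8 S6-b->S9 S7-a->S10 S7-b->S11 S8-a->S8 S8-b->S9 S9-a->S10 S9-b->S11 S10-a->S12 S10-b->S13 S11-a->S14 S11-b->S15 S12-a->S12 S12-b->S13 S13-a->S14 S13-b->S15 S14-a->S15 S14-b->S15 S15-a->S15 S15-b->S15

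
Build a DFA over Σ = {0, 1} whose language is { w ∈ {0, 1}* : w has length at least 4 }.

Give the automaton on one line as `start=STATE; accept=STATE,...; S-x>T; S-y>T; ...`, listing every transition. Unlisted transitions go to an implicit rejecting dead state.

start=A; accept=E,F; A-0>B; A-1>B; B-0>C; B-1>C; C-0>D; C-1>D; D-0>E; D-1>E; E-0>F; E-1>F; F-0>F; F-1>F

Count input length up to 5: every symbol moves from A toward F, which means 'more than 4' and absorbs. Accept from {E, F}.
With 6 states:
       0  1 
>  A   B  B 
   B   C  C 
   C   D  D 
   D   E  E 
 * E   F  F 
 * F   F  F 
(> = start, * = accepting)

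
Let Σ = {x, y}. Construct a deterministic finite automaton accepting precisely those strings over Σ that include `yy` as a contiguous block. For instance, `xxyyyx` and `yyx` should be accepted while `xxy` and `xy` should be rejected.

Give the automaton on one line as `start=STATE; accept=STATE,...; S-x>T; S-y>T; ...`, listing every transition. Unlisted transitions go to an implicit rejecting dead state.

start=s0; accept=s2; s0-x>s0; s0-y>s1; s1-x>s0; s1-y>s2; s2-x>s2; s2-y>s2

Track how much of `yy` has been matched so far: state s0 is no progress, s2 is the absorbing accept state reached once `yy` has occurred. Intermediate states record partial matches; on a mismatch, fall back to the longest reusable overlap.
        x   y  
>  s0   s0  s1 
   s1   s0  s2 
 * s2   s2  s2 
(> = start, * = accepting)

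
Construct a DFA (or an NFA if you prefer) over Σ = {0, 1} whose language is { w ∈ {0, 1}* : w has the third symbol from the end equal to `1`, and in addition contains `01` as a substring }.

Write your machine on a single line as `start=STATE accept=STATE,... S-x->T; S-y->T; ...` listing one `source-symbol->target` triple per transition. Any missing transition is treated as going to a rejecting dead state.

start=q0; accept=q12,q15,q16,q17; q0-0->q1; q0-1->q2; q1-0->q3; q1-1->q4; q2-0->q5; q2-1->q6; q3-0->q7; q3-1->q8; q4-0->q9; q4-1->q10; q5-0->q11; q5-1->q12; q6-0->q13; q6-1->q14; q7-0->q7; q7-1->q8; q8-0->q9; q8-1->q10; q9-0->q15; q9-1->q12; q10-0->q16; q10-1->q17; q11-0->q7; q11-1->q8; q12-0->q9; q12-1->q10; q13-0->q11; q13-1->q12; q14-0->q13; q14-1->q14; q15-0->q18; q15-1->q8; q16-0->q15; q16-1->q12; q17-0->q16; q17-1->q17; q18-0->q18; q18-1->q8

Handle the two conditions separately and then intersect. One (15 states) tracks the last 3 symbols read; the other (3 states) tracks whether and how much of `01` has been seen. Each combined state is a pair, one component from each; accept when both components accept.
19 states suffice.
          0    1  
>  q0     q1   q2 
   q1     q3   q4 
   q2     q5   q6 
   q3     q7   q8 
   q4     q9  q10 
   q5    q11  q12 
   q6    q13  q14 
   q7     q7   q8 
   q8     q9  q10 
   q9    q15  q12 
   q10   q16  q17 
   q11    q7   q8 
 * q12    q9  q10 
   q13   q11  q12 
   q14   q13  q14 
 * q15   q18   q8 
 * q16   q15  q12 
 * q17   q16  q17 
   q18   q18   q8 
(> = start, * = accepting)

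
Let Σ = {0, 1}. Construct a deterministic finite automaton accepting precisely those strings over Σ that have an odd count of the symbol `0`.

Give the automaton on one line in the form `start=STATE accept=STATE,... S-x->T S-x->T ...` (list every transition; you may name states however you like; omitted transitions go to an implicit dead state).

start=q0 accept=q1 q0-0->q1 q0-1->q0 q1-0->q0 q1-1->q1

Keep the running count of `0`s modulo 2: each `0` advances along the cycle q0 → q1 → q0 while other symbols loop. Accept at q1.
        0   1  
>  q0   q1  q0 
 * q1   q0  q1 
(> = start, * = accepting)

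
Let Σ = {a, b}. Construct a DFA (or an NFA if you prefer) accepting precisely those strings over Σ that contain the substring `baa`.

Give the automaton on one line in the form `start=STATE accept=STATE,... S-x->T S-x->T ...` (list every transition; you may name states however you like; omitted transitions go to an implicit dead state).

start=q0 accept=q3 q0-a->q0 q0-b->q1 q1-a->q2 q1-b->q1 q2-a->q3 q2-b->q1 q3-a->q3 q3-b->q3

States q0..q2 record the length of the longest prefix of `baa` that matches the current input suffix. Reaching q3 means `baa` has been seen, and we stay there forever. Accept from q3.
With 4 states:
        a   b  
>  q0   q0  q1 
   q1   q2  q1 
   q2   q3  q1 
 * q3   q3  q3 
(> = start, * = accepting)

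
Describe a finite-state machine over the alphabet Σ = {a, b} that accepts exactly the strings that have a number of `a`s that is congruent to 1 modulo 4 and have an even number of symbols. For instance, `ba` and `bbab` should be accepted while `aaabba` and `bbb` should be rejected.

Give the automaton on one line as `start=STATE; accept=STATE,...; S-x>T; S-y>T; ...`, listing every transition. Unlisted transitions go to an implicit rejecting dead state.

Build one automaton per condition and run them in lockstep. One (4 states) tracks the count of `a`s modulo 4; the other (2 states) tracks the input length modulo 2. Each combined state is a pair, one component from each; accept when both components accept.
8 states suffice.
        a   b  
>  S0   S1  S2 
   S1   S3  S4 
   S2   S4  S0 
   S3   S5  S6 
 * S4   S6  S1 
   S5   S0  S7 
   S6   S7  S3 
   S7   S2  S5 
(> = start, * = accepting)

start=S0; accept=S4; S0-a>S1; S0-b>S2; S1-a>S3; S1-b>S4; S2-a>S4; S2-b>S0; S3-a>S5; S3-b>S6; S4-a>S6; S4-b>S1; S5-a>S0; S5-b>S7; S6-a>S7; S6-b>S3; S7-a>S2; S7-b>S5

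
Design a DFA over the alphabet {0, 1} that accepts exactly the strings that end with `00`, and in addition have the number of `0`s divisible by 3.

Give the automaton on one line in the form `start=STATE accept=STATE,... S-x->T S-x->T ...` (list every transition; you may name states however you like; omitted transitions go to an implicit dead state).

Run two small machines in parallel and take their product. One (3 states) tracks how much of the suffix `00` has currently been matched; the other (3 states) tracks the count of `0`s modulo 3. Each combined state is a pair, one component from each; accept when both components accept. Equivalent product states are then merged.
5 states suffice.
       0  1 
>  A   B  A 
   B   C  B 
   C   D  E 
 * D   B  A 
   E   A  E 
(> = start, * = accepting)

start=A accept=D A-0->B A-1->A B-0->C B-1->B C-0->D C-1->E D-0->B D-1->A E-0->A E-1->E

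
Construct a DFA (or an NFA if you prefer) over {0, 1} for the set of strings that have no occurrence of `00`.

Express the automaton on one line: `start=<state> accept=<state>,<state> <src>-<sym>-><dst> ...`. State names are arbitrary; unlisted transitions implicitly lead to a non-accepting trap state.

Track partial matches of the forbidden pattern `00`. State q2 is a dead state reached once `00` has occurred; every other state accepts. q0 means no part of `00` is currently matched.
3 states suffice.
        0   1  
>* q0   q1  q0 
 * q1   q2  q0 
   q2   q2  q2 
(> = start, * = accepting)

start=q0 accept=q0,q1 q0-0->q1 q0-1->q0 q1-0->q2 q1-1->q0 q2-0->q2 q2-1->q2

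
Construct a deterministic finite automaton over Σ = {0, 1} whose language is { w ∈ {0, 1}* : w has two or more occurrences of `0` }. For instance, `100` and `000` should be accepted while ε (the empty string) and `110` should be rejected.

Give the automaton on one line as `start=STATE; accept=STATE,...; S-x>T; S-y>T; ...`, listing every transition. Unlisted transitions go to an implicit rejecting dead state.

Count `0`s, saturating at 3: states S0 through S2 mean 0 through 2 `0`s seen; S3 means more than 2. Each `0` increments (capped at S3); other symbols loop. Accept from {S2, S3}.
With 4 states:
        0   1  
>  S0   S1  S0 
   S1   S2  S1 
 * S2   S3  S2 
 * S3   S3  S3 
(> = start, * = accepting)

start=S0; accept=S2,S3; S0-0>S1; S0-1>S0; S1-0>S2; S1-1>S1; S2-0>S3; S2-1>S2; S3-0>S3; S3-1>S3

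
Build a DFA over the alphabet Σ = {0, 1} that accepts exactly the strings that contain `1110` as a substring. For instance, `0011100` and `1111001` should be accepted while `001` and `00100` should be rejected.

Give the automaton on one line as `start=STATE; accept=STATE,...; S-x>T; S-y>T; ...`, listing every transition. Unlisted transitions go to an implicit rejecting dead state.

States S0..S3 record the length of the longest prefix of `1110` that matches the current input suffix. Reaching S4 means `1110` has been seen, and we stay there forever. Accept from S4.
A 5-state machine:
        0   1  
>  S0   S0  S1 
   S1   S0  S2 
   S2   S0  S3 
   S3   S4  S3 
 * S4   S4  S4 
(> = start, * = accepting)

start=S0; accept=S4; S0-0>S0; S0-1>S1; S1-0>S0; S1-1>S2; S2-0>S0; S2-1>S3; S3-0>S4; S3-1>S3; S4-0>S4; S4-1>S4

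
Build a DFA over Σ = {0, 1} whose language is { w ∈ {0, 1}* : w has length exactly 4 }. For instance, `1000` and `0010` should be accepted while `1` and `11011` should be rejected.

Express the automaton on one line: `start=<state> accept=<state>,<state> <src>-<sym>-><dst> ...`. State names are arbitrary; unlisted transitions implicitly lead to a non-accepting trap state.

We only need to distinguish lengths 0, 1, …, 4, and '>4'. Chain A → B → C → D → E → F on every symbol, with F looping. Accepting states: {E}.
6 states suffice.
       0  1 
>  A   B  B 
   B   C  C 
   C   D  D 
   D   E  E 
 * E   F  F 
   F   F  F 
(> = start, * = accepting)

start=A accept=E A-0->B A-1->B B-0->C B-1->C C-0->D C-1->D D-0->E D-1->E E-0->F E-1->F F-0->F F-1->F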